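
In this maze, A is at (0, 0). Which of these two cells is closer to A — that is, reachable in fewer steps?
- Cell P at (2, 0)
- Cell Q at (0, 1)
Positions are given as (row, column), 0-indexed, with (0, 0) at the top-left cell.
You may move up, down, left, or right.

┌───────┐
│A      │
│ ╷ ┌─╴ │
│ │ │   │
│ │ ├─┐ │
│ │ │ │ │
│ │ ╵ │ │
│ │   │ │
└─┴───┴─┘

Shortest path A → P at (2, 0): 2 steps
Shortest path A → Q at (0, 1): 1 steps

Q is closer (1 steps vs 2 steps).

Path to P:

┌───────┐
│A      │
│ ╷ ┌─╴ │
│↓│ │   │
│ │ ├─┐ │
│P│ │ │ │
│ │ ╵ │ │
│ │   │ │
└─┴───┴─┘

Path to Q:

┌───────┐
│A Q    │
│ ╷ ┌─╴ │
│ │ │   │
│ │ ├─┐ │
│ │ │ │ │
│ │ ╵ │ │
│ │   │ │
└─┴───┴─┘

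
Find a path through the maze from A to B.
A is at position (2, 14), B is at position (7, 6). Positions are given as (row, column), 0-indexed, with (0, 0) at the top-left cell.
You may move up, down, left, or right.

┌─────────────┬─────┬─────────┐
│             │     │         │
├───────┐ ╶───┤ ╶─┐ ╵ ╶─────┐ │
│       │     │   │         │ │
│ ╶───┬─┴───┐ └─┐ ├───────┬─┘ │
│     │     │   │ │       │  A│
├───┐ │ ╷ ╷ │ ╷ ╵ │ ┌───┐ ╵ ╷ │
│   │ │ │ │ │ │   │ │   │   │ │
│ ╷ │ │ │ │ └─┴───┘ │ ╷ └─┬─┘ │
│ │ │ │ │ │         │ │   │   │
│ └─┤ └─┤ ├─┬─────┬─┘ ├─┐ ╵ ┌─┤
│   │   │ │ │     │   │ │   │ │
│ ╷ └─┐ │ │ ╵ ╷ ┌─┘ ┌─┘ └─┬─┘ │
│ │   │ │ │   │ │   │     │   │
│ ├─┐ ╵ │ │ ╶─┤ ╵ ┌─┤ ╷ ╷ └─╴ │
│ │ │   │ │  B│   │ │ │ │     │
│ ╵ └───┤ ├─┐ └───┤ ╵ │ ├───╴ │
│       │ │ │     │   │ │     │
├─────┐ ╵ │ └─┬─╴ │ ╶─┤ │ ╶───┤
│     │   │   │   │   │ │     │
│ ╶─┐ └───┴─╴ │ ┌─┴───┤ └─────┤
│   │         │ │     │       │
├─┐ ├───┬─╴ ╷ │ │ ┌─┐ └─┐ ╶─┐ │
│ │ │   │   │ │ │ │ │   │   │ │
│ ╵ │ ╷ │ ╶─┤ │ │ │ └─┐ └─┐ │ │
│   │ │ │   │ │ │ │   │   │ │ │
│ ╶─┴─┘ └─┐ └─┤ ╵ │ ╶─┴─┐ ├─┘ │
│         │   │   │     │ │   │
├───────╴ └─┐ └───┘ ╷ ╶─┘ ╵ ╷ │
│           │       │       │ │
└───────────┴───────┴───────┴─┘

Finding the shortest path from (2, 14) to (7, 6):
Path length: 23 steps
Directions: down → down → left → down → left → up → left → up → left → down → down → left → down → left → down → left → up → up → left → down → left → down → right

Solution:

┌─────────────┬─────┬─────────┐
│             │     │         │
├───────┐ ╶───┤ ╶─┐ ╵ ╶─────┐ │
│       │     │   │         │ │
│ ╶───┬─┴───┐ └─┐ ├───────┬─┘ │
│     │     │   │ │       │  A│
├───┐ │ ╷ ╷ │ ╷ ╵ │ ┌───┐ ╵ ╷ │
│   │ │ │ │ │ │   │ │↓ ↰│   │↓│
│ ╷ │ │ │ │ └─┴───┘ │ ╷ └─┬─┘ │
│ │ │ │ │ │         │↓│↑ ↰│↓ ↲│
│ └─┤ └─┤ ├─┬─────┬─┘ ├─┐ ╵ ┌─┤
│   │   │ │ │↓ ↰  │↓ ↲│ │↑ ↲│ │
│ ╷ └─┐ │ │ ╵ ╷ ┌─┘ ┌─┘ └─┬─┘ │
│ │   │ │ │↓ ↲│↑│↓ ↲│     │   │
│ ├─┐ ╵ │ │ ╶─┤ ╵ ┌─┤ ╷ ╷ └─╴ │
│ │ │   │ │↳ B│↑ ↲│ │ │ │     │
│ ╵ └───┤ ├─┐ └───┤ ╵ │ ├───╴ │
│       │ │ │     │   │ │     │
├─────┐ ╵ │ └─┬─╴ │ ╶─┤ │ ╶───┤
│     │   │   │   │   │ │     │
│ ╶─┐ └───┴─╴ │ ┌─┴───┤ └─────┤
│   │         │ │     │       │
├─┐ ├───┬─╴ ╷ │ │ ┌─┐ └─┐ ╶─┐ │
│ │ │   │   │ │ │ │ │   │   │ │
│ ╵ │ ╷ │ ╶─┤ │ │ │ └─┐ └─┐ │ │
│   │ │ │   │ │ │ │   │   │ │ │
│ ╶─┴─┘ └─┐ └─┤ ╵ │ ╶─┴─┐ ├─┘ │
│         │   │   │     │ │   │
├───────╴ └─┐ └───┘ ╷ ╶─┘ ╵ ╷ │
│           │       │       │ │
└───────────┴───────┴───────┴─┘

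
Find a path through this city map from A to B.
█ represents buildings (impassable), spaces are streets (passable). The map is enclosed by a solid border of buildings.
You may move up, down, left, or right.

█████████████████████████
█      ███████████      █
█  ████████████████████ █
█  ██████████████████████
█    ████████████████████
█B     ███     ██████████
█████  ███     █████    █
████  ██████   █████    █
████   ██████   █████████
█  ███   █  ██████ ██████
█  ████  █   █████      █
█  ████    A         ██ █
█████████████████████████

Finding the shortest path from A to B:
Movement: cardinal only
Path length: 16 steps
Directions: left → left → left → up → up → left → left → up → left → up → up → up → left → left → left → left

Solution:

█████████████████████████
█      ███████████      █
█  ████████████████████ █
█  ██████████████████████
█    ████████████████████
█B←←←↰ ███     ██████████
█████↑ ███     █████    █
████ ↑██████   █████    █
████ ↑↰██████   █████████
█  ███↑←↰█  ██████ ██████
█  ████ ↑█   █████      █
█  ████ ↑←←A         ██ █
█████████████████████████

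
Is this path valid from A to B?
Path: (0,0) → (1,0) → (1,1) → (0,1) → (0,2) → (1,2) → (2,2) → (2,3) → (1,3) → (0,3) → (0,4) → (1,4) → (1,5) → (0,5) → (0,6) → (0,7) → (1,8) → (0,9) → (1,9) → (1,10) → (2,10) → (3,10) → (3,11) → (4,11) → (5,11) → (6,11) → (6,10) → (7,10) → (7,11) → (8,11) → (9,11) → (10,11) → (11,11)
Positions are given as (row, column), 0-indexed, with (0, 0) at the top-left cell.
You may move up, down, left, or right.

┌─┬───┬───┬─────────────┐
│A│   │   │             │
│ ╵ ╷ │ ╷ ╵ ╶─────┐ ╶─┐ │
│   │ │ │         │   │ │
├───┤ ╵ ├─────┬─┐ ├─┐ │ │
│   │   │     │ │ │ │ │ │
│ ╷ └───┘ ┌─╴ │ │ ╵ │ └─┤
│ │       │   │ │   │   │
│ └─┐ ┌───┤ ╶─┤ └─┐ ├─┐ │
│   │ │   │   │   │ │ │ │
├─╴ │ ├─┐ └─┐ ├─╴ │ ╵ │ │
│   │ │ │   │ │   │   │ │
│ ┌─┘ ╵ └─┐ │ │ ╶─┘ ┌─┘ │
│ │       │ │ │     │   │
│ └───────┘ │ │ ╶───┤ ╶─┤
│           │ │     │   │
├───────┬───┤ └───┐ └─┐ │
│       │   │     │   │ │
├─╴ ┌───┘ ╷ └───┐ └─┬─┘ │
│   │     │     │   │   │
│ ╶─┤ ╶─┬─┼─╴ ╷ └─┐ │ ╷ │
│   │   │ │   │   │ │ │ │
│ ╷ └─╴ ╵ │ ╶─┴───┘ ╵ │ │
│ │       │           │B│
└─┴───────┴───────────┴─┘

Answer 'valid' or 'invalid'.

Checking path validity:
Result: Invalid move at step 16: cannot move from (0, 7) to (1, 8).

invalid

Correct solution:

┌─┬───┬───┬─────────────┐
│A│↱ ↓│↱ ↓│↱ → → → ↓    │
│ ╵ ╷ │ ╷ ╵ ╶─────┐ ╶─┐ │
│↳ ↑│↓│↑│↳ ↑      │↳ ↓│ │
├───┤ ╵ ├─────┬─┐ ├─┐ │ │
│   │↳ ↑│     │ │ │ │↓│ │
│ ╷ └───┘ ┌─╴ │ │ ╵ │ └─┤
│ │       │   │ │   │↳ ↓│
│ └─┐ ┌───┤ ╶─┤ └─┐ ├─┐ │
│   │ │   │   │   │ │ │↓│
├─╴ │ ├─┐ └─┐ ├─╴ │ ╵ │ │
│   │ │ │   │ │   │   │↓│
│ ┌─┘ ╵ └─┐ │ │ ╶─┘ ┌─┘ │
│ │       │ │ │     │↓ ↲│
│ └───────┘ │ │ ╶───┤ ╶─┤
│           │ │     │↳ ↓│
├───────┬───┤ └───┐ └─┐ │
│       │   │     │   │↓│
├─╴ ┌───┘ ╷ └───┐ └─┬─┘ │
│   │     │     │   │  ↓│
│ ╶─┤ ╶─┬─┼─╴ ╷ └─┐ │ ╷ │
│   │   │ │   │   │ │ │↓│
│ ╷ └─╴ ╵ │ ╶─┴───┘ ╵ │ │
│ │       │           │B│
└─┴───────┴───────────┴─┘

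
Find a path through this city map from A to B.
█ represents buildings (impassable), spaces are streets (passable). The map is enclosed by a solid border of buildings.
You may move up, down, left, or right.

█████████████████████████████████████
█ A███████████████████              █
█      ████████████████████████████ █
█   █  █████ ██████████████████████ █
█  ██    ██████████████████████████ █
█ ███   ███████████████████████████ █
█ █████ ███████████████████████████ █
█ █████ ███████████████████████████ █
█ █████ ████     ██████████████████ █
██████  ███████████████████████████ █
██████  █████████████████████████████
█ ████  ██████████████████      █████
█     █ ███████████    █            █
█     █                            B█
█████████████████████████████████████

Finding the shortest path from A to B:
Movement: cardinal only
Path length: 45 steps
Directions: down → right → right → right → down → down → down → right → right → down → down → down → down → down → down → down → down → right → right → right → right → right → right → right → right → right → right → right → right → right → right → right → right → right → right → right → right → right → right → right → right → right → right → right → right

Solution:

█████████████████████████████████████
█ A███████████████████              █
█ ↳→→↓ ████████████████████████████ █
█   █↓ █████ ██████████████████████ █
█  ██↓   ██████████████████████████ █
█ ███↳→↓███████████████████████████ █
█ █████↓███████████████████████████ █
█ █████↓███████████████████████████ █
█ █████↓████     ██████████████████ █
██████ ↓███████████████████████████ █
██████ ↓█████████████████████████████
█ ████ ↓██████████████████      █████
█     █↓███████████    █            █
█     █↳→→→→→→→→→→→→→→→→→→→→→→→→→→→B█
█████████████████████████████████████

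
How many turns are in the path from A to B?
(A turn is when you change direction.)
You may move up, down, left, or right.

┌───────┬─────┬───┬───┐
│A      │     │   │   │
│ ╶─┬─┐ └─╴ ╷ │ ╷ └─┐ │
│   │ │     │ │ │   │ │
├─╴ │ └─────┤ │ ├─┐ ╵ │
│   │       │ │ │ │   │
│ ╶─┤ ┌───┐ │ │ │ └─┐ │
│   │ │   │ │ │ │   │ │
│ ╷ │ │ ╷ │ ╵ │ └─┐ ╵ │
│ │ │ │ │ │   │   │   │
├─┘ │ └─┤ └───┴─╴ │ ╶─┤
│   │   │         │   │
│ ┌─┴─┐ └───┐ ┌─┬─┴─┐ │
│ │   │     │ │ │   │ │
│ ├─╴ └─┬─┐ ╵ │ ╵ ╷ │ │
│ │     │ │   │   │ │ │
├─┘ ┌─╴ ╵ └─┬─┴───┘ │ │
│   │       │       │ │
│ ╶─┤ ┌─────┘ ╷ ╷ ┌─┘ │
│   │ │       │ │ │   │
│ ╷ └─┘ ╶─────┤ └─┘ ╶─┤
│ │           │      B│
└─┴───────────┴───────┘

Directions: right, right, right, down, right, right, up, right, down, down, down, down, left, up, up, left, left, left, down, down, down, right, down, right, right, down, right, up, up, right, right, up, left, up, up, up, up, right, down, right, down, right, down, down, left, down, right, down, down, down, down, left, down, right
Number of turns: 32

Solution:

┌───────┬─────┬───┬───┐
│A → → ↓│  ↱ ↓│↱ ↓│   │
│ ╶─┬─┐ └─╴ ╷ │ ╷ └─┐ │
│   │ │↳ → ↑│↓│↑│↳ ↓│ │
├─╴ │ └─────┤ │ ├─┐ ╵ │
│   │↓ ← ← ↰│↓│↑│ │↳ ↓│
│ ╶─┤ ┌───┐ │ │ │ └─┐ │
│   │↓│   │↑│↓│↑│   │↓│
│ ╷ │ │ ╷ │ ╵ │ └─┐ ╵ │
│ │ │↓│ │ │↑ ↲│↑ ↰│↓ ↲│
├─┘ │ └─┤ └───┴─╴ │ ╶─┤
│   │↳ ↓│    ↱ → ↑│↳ ↓│
│ ┌─┴─┐ └───┐ ┌─┬─┴─┐ │
│ │   │↳ → ↓│↑│ │   │↓│
│ ├─╴ └─┬─┐ ╵ │ ╵ ╷ │ │
│ │     │ │↳ ↑│   │ │↓│
├─┘ ┌─╴ ╵ └─┬─┴───┘ │ │
│   │       │       │↓│
│ ╶─┤ ┌─────┘ ╷ ╷ ┌─┘ │
│   │ │       │ │ │↓ ↲│
│ ╷ └─┘ ╶─────┤ └─┘ ╶─┤
│ │           │    ↳ B│
└─┴───────────┴───────┘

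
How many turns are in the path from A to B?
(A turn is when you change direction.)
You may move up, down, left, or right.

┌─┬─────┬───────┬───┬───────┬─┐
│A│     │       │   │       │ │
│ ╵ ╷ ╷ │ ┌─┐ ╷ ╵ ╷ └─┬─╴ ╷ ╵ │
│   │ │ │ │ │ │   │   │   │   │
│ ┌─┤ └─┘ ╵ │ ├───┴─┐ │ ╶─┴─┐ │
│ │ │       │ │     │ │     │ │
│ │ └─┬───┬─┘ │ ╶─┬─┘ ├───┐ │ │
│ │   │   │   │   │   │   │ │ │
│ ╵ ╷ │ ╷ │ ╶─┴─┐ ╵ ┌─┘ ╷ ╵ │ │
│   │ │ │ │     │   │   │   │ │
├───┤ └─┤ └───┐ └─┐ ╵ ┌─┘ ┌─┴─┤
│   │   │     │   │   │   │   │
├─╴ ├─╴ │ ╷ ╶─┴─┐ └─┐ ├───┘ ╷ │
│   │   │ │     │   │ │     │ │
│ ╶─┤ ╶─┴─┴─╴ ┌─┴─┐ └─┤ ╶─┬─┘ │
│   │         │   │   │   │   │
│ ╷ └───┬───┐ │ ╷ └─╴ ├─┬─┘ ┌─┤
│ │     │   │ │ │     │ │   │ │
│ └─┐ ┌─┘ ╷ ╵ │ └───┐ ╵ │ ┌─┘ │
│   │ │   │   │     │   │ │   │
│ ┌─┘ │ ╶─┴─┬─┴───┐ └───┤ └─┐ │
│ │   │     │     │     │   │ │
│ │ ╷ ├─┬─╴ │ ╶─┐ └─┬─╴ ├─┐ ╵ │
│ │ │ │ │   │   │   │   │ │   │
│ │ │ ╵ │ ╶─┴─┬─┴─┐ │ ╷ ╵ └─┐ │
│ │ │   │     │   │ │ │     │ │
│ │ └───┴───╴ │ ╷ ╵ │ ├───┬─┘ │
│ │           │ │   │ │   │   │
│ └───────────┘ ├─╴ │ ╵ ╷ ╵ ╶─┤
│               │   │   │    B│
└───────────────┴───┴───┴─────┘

Directions: down, right, up, right, down, down, right, right, up, up, right, right, down, down, down, left, down, right, right, down, right, down, right, down, right, down, left, left, up, left, down, down, right, right, down, right, right, down, left, down, down, down, right, up, right, down, right, right
Number of turns: 33

Solution:

┌─┬─────┬───────┬───┬───────┬─┐
│A│↱ ↓  │↱ → ↓  │   │       │ │
│ ╵ ╷ ╷ │ ┌─┐ ╷ ╵ ╷ └─┬─╴ ╷ ╵ │
│↳ ↑│↓│ │↑│ │↓│   │   │   │   │
│ ┌─┤ └─┘ ╵ │ ├───┴─┐ │ ╶─┴─┐ │
│ │ │↳ → ↑  │↓│     │ │     │ │
│ │ └─┬───┬─┘ │ ╶─┬─┘ ├───┐ │ │
│ │   │   │↓ ↲│   │   │   │ │ │
│ ╵ ╷ │ ╷ │ ╶─┴─┐ ╵ ┌─┘ ╷ ╵ │ │
│   │ │ │ │↳ → ↓│   │   │   │ │
├───┤ └─┤ └───┐ └─┐ ╵ ┌─┘ ┌─┴─┤
│   │   │     │↳ ↓│   │   │   │
├─╴ ├─╴ │ ╷ ╶─┴─┐ └─┐ ├───┘ ╷ │
│   │   │ │     │↳ ↓│ │     │ │
│ ╶─┤ ╶─┴─┴─╴ ┌─┴─┐ └─┤ ╶─┬─┘ │
│   │         │↓ ↰│↳ ↓│   │   │
│ ╷ └───┬───┐ │ ╷ └─╴ ├─┬─┘ ┌─┤
│ │     │   │ │↓│↑ ← ↲│ │   │ │
│ └─┐ ┌─┘ ╷ ╵ │ └───┐ ╵ │ ┌─┘ │
│   │ │   │   │↳ → ↓│   │ │   │
│ ┌─┘ │ ╶─┴─┬─┴───┐ └───┤ └─┐ │
│ │   │     │     │↳ → ↓│   │ │
│ │ ╷ ├─┬─╴ │ ╶─┐ └─┬─╴ ├─┐ ╵ │
│ │ │ │ │   │   │   │↓ ↲│ │   │
│ │ │ ╵ │ ╶─┴─┬─┴─┐ │ ╷ ╵ └─┐ │
│ │ │   │     │   │ │↓│     │ │
│ │ └───┴───╴ │ ╷ ╵ │ ├───┬─┘ │
│ │           │ │   │↓│↱ ↓│   │
│ └───────────┘ ├─╴ │ ╵ ╷ ╵ ╶─┤
│               │   │↳ ↑│↳ → B│
└───────────────┴───┴───┴─────┘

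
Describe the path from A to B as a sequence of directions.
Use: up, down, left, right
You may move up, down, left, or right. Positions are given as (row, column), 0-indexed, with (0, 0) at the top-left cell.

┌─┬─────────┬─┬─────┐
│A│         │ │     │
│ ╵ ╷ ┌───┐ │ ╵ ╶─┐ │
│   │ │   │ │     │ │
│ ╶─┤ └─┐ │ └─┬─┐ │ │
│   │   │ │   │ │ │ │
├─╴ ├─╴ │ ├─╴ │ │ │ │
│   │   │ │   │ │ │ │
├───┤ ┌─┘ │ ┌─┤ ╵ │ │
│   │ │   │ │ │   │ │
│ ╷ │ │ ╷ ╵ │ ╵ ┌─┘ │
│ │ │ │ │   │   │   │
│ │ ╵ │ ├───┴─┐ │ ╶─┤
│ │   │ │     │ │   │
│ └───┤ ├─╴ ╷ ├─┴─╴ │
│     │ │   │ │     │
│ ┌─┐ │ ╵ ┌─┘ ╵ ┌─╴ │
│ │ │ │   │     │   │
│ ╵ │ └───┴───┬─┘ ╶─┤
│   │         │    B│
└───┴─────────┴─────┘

Finding the path and converting it to directions:
Path through cells: (0,0) → (1,0) → (1,1) → (0,1) → (0,2) → (0,3) → (0,4) → (0,5) → (1,5) → (2,5) → (2,6) → (3,6) → (3,5) → (4,5) → (5,5) → (5,4) → (4,4) → (4,3) → (5,3) → (6,3) → (7,3) → (8,3) → (8,4) → (7,4) → (7,5) → (6,5) → (6,6) → (7,6) → (8,6) → (8,7) → (7,7) → (7,8) → (7,9) → (8,9) → (8,8) → (9,8) → (9,9)
Directions: down, right, up, right, right, right, right, down, down, right, down, left, down, down, left, up, left, down, down, down, down, right, up, right, up, right, down, down, right, up, right, right, down, left, down, right

Solution:

┌─┬─────────┬─┬─────┐
│A│↱ → → → ↓│ │     │
│ ╵ ╷ ┌───┐ │ ╵ ╶─┐ │
│↳ ↑│ │   │↓│     │ │
│ ╶─┤ └─┐ │ └─┬─┐ │ │
│   │   │ │↳ ↓│ │ │ │
├─╴ ├─╴ │ ├─╴ │ │ │ │
│   │   │ │↓ ↲│ │ │ │
├───┤ ┌─┘ │ ┌─┤ ╵ │ │
│   │ │↓ ↰│↓│ │   │ │
│ ╷ │ │ ╷ ╵ │ ╵ ┌─┘ │
│ │ │ │↓│↑ ↲│   │   │
│ │ ╵ │ ├───┴─┐ │ ╶─┤
│ │   │↓│  ↱ ↓│ │   │
│ └───┤ ├─╴ ╷ ├─┴─╴ │
│     │↓│↱ ↑│↓│↱ → ↓│
│ ┌─┐ │ ╵ ┌─┘ ╵ ┌─╴ │
│ │ │ │↳ ↑│  ↳ ↑│↓ ↲│
│ ╵ │ └───┴───┬─┘ ╶─┤
│   │         │  ↳ B│
└───┴─────────┴─────┘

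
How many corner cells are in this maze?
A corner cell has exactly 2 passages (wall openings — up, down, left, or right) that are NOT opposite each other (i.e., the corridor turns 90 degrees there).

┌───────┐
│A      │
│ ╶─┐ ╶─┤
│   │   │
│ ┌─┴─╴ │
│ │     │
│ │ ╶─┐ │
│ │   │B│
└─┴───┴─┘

Counting corner cells (2 non-opposite passages):
Total corners: 5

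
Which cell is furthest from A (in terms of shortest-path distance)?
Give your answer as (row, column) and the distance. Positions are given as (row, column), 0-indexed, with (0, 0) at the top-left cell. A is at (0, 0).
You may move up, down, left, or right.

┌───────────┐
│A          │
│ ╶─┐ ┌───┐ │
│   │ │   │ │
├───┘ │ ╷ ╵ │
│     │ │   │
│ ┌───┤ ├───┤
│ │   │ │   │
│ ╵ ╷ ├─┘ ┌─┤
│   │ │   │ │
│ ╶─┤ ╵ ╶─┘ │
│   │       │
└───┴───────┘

Computing BFS distances from A to all cells:
Furthest cell: (3, 5)
Distance: 18 steps

Path from A to the furthest cell:

┌───────────┐
│A → ↓      │
│ ╶─┐ ┌───┐ │
│   │↓│   │ │
├───┘ │ ╷ ╵ │
│↓ ← ↲│ │   │
│ ┌───┤ ├───┤
│↓│↱ ↓│ │↱ B│
│ ╵ ╷ ├─┘ ┌─┤
│↳ ↑│↓│↱ ↑│ │
│ ╶─┤ ╵ ╶─┘ │
│   │↳ ↑    │
└───┴───────┘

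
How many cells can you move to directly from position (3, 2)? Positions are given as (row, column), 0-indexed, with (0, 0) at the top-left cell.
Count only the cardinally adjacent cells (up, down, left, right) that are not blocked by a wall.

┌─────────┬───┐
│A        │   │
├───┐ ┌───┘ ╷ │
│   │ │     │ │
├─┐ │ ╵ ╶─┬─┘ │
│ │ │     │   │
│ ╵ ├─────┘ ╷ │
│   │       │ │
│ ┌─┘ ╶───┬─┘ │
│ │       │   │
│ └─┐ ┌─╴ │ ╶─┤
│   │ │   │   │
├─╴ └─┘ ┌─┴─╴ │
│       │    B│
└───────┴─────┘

Checking passable neighbors of (3, 2):
Neighbors: (4, 2), (3, 3)
Count: 2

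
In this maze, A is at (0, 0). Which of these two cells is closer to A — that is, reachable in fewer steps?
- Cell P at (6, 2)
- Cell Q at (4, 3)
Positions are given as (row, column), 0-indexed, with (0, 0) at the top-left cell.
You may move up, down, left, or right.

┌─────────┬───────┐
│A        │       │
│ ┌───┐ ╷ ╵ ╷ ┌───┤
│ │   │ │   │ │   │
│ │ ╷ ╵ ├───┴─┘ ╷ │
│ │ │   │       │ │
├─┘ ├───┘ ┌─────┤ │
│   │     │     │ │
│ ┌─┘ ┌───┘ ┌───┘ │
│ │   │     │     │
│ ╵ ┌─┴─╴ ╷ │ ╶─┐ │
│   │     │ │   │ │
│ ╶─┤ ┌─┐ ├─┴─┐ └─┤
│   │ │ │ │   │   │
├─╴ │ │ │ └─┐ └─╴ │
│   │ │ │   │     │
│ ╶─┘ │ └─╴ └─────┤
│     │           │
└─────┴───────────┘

Shortest path A → P at (6, 2): 22 steps
Shortest path A → Q at (4, 3): 27 steps

P is closer (22 steps vs 27 steps).

Path to P:

┌─────────┬───────┐
│A → → ↓  │       │
│ ┌───┐ ╷ ╵ ╷ ┌───┤
│ │↓ ↰│↓│   │ │   │
│ │ ╷ ╵ ├───┴─┘ ╷ │
│ │↓│↑ ↲│       │ │
├─┘ ├───┘ ┌─────┤ │
│↓ ↲│     │     │ │
│ ┌─┘ ┌───┘ ┌───┘ │
│↓│   │     │     │
│ ╵ ┌─┴─╴ ╷ │ ╶─┐ │
│↓  │     │ │   │ │
│ ╶─┤ ┌─┐ ├─┴─┐ └─┤
│↳ ↓│P│ │ │   │   │
├─╴ │ │ │ └─┐ └─╴ │
│↓ ↲│↑│ │   │     │
│ ╶─┘ │ └─╴ └─────┤
│↳ → ↑│           │
└─────┴───────────┘

Path to Q:

┌─────────┬───────┐
│A → → ↓  │       │
│ ┌───┐ ╷ ╵ ╷ ┌───┤
│ │↓ ↰│↓│   │ │   │
│ │ ╷ ╵ ├───┴─┘ ╷ │
│ │↓│↑ ↲│       │ │
├─┘ ├───┘ ┌─────┤ │
│↓ ↲│     │     │ │
│ ┌─┘ ┌───┘ ┌───┘ │
│↓│   │Q ↰  │     │
│ ╵ ┌─┴─╴ ╷ │ ╶─┐ │
│↓  │↱ → ↑│ │   │ │
│ ╶─┤ ┌─┐ ├─┴─┐ └─┤
│↳ ↓│↑│ │ │   │   │
├─╴ │ │ │ └─┐ └─╴ │
│↓ ↲│↑│ │   │     │
│ ╶─┘ │ └─╴ └─────┤
│↳ → ↑│           │
└─────┴───────────┘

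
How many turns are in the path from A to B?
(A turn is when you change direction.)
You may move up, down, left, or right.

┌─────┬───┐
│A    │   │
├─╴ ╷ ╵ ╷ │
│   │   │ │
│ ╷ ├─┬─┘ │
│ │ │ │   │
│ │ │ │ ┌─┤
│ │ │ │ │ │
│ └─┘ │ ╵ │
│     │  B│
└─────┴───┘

Directions: right, right, down, right, up, right, down, down, left, down, down, right
Number of turns: 8

Solution:

┌─────┬───┐
│A → ↓│↱ ↓│
├─╴ ╷ ╵ ╷ │
│   │↳ ↑│↓│
│ ╷ ├─┬─┘ │
│ │ │ │↓ ↲│
│ │ │ │ ┌─┤
│ │ │ │↓│ │
│ └─┘ │ ╵ │
│     │↳ B│
└─────┴───┘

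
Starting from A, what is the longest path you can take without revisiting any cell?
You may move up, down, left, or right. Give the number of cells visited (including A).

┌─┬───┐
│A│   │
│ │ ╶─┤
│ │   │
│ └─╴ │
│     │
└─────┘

Finding longest simple path using DFS:
Start: (0, 0)
Longest path visits 9 cells
Path: A → down → down → right → right → up → left → up → right

Solution:

┌─┬───┐
│A│↱ B│
│ │ ╶─┤
│↓│↑ ↰│
│ └─╴ │
│↳ → ↑│
└─────┘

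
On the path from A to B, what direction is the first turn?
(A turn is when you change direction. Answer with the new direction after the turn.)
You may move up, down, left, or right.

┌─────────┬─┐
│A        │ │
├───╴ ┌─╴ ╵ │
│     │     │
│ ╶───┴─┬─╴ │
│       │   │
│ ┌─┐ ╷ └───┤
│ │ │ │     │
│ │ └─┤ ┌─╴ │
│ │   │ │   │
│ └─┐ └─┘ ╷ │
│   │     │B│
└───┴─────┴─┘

Directions: right, right, down, left, left, down, right, right, right, down, right, right, down, down
First turn direction: down

Solution:

┌─────────┬─┐
│A → ↓    │ │
├───╴ ┌─╴ ╵ │
│↓ ← ↲│     │
│ ╶───┴─┬─╴ │
│↳ → → ↓│   │
│ ┌─┐ ╷ └───┤
│ │ │ │↳ → ↓│
│ │ └─┤ ┌─╴ │
│ │   │ │  ↓│
│ └─┐ └─┘ ╷ │
│   │     │B│
└───┴─────┴─┘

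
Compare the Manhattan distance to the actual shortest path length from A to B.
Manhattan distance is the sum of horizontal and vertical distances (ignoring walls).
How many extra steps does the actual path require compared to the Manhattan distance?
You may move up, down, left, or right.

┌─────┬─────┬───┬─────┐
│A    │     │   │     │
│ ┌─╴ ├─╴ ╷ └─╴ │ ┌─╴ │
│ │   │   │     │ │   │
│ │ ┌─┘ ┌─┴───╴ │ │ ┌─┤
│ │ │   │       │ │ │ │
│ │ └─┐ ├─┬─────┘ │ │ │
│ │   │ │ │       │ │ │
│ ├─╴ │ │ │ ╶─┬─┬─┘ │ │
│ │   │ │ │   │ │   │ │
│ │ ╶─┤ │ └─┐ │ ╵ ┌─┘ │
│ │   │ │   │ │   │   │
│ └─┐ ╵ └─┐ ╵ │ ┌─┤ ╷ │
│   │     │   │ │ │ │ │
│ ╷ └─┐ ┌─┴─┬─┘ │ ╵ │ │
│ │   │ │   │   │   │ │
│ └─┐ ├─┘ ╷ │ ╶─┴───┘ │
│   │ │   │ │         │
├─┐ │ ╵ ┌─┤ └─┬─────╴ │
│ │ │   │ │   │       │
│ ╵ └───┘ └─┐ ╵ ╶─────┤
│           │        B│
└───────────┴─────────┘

Manhattan distance: |10 - 0| + |10 - 0| = 20
Actual path length: 24
Extra steps: 24 - 20 = 4

Solution:

┌─────┬─────┬───┬─────┐
│A    │     │   │     │
│ ┌─╴ ├─╴ ╷ └─╴ │ ┌─╴ │
│↓│   │   │     │ │   │
│ │ ┌─┘ ┌─┴───╴ │ │ ┌─┤
│↓│ │   │       │ │ │ │
│ │ └─┐ ├─┬─────┘ │ │ │
│↓│   │ │ │       │ │ │
│ ├─╴ │ │ │ ╶─┬─┬─┘ │ │
│↓│   │ │ │   │ │   │ │
│ │ ╶─┤ │ └─┐ │ ╵ ┌─┘ │
│↓│   │ │   │ │   │   │
│ └─┐ ╵ └─┐ ╵ │ ┌─┤ ╷ │
│↳ ↓│     │   │ │ │ │ │
│ ╷ └─┐ ┌─┴─┬─┘ │ ╵ │ │
│ │↳ ↓│ │↱ ↓│   │   │ │
│ └─┐ ├─┘ ╷ │ ╶─┴───┘ │
│   │↓│↱ ↑│↓│         │
├─┐ │ ╵ ┌─┤ └─┬─────╴ │
│ │ │↳ ↑│ │↳ ↓│       │
│ ╵ └───┘ └─┐ ╵ ╶─────┤
│           │↳ → → → B│
└───────────┴─────────┘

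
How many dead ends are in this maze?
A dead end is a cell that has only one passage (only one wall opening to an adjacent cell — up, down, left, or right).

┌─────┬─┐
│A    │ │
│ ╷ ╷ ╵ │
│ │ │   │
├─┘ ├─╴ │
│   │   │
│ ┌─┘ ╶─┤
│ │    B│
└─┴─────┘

Checking each cell for number of passages:

Dead ends found at positions:
  (0, 3)
  (1, 0)
  (3, 0)
  (3, 1)
  (3, 3)
Total dead ends: 5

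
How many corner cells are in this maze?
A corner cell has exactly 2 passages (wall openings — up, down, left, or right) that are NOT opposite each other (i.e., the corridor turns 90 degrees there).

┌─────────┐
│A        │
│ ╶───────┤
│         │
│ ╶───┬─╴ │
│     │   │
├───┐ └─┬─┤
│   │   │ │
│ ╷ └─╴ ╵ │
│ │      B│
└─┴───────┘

Counting corner cells (2 non-opposite passages):
Total corners: 11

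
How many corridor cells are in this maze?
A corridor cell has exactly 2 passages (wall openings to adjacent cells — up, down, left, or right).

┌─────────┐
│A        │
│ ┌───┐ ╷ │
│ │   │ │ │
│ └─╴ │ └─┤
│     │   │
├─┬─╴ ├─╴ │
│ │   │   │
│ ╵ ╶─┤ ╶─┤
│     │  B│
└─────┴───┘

Counting cells with exactly 2 passages:
Total corridor cells: 17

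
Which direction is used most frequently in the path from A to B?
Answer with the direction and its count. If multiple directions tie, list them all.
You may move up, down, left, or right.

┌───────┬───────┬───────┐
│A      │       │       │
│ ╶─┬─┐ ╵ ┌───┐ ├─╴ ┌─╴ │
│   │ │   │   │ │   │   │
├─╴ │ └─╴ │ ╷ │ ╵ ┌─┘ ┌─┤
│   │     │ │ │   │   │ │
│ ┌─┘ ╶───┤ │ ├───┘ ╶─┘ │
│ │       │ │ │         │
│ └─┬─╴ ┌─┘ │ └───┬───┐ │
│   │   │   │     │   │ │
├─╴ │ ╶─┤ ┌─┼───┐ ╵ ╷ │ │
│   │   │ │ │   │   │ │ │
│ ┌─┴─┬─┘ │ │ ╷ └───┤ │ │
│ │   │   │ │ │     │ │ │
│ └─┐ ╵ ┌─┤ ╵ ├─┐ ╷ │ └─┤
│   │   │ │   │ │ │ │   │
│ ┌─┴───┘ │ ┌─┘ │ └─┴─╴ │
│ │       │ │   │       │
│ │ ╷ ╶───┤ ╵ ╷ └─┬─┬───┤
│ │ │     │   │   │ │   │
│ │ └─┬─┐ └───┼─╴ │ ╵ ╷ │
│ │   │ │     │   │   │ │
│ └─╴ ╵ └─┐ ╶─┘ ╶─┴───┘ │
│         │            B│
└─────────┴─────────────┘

Directions: down, right, down, left, down, down, right, down, left, down, down, down, down, down, down, right, right, up, left, up, up, right, down, right, right, down, right, down, right, right, right, right, right, right
Counts: {'down': 14, 'right': 14, 'left': 3, 'up': 3}
Most common: down and right (tied at 14 times each)

Solution:

┌───────┬───────┬───────┐
│A      │       │       │
│ ╶─┬─┐ ╵ ┌───┐ ├─╴ ┌─╴ │
│↳ ↓│ │   │   │ │   │   │
├─╴ │ └─╴ │ ╷ │ ╵ ┌─┘ ┌─┤
│↓ ↲│     │ │ │   │   │ │
│ ┌─┘ ╶───┤ │ ├───┘ ╶─┘ │
│↓│       │ │ │         │
│ └─┬─╴ ┌─┘ │ └───┬───┐ │
│↳ ↓│   │   │     │   │ │
├─╴ │ ╶─┤ ┌─┼───┐ ╵ ╷ │ │
│↓ ↲│   │ │ │   │   │ │ │
│ ┌─┴─┬─┘ │ │ ╷ └───┤ │ │
│↓│   │   │ │ │     │ │ │
│ └─┐ ╵ ┌─┤ ╵ ├─┐ ╷ │ └─┤
│↓  │   │ │   │ │ │ │   │
│ ┌─┴───┘ │ ┌─┘ │ └─┴─╴ │
│↓│↱ ↓    │ │   │       │
│ │ ╷ ╶───┤ ╵ ╷ └─┬─┬───┤
│↓│↑│↳ → ↓│   │   │ │   │
│ │ └─┬─┐ └───┼─╴ │ ╵ ╷ │
│↓│↑ ↰│ │↳ ↓  │   │   │ │
│ └─╴ ╵ └─┐ ╶─┘ ╶─┴───┘ │
│↳ → ↑    │↳ → → → → → B│
└─────────┴─────────────┘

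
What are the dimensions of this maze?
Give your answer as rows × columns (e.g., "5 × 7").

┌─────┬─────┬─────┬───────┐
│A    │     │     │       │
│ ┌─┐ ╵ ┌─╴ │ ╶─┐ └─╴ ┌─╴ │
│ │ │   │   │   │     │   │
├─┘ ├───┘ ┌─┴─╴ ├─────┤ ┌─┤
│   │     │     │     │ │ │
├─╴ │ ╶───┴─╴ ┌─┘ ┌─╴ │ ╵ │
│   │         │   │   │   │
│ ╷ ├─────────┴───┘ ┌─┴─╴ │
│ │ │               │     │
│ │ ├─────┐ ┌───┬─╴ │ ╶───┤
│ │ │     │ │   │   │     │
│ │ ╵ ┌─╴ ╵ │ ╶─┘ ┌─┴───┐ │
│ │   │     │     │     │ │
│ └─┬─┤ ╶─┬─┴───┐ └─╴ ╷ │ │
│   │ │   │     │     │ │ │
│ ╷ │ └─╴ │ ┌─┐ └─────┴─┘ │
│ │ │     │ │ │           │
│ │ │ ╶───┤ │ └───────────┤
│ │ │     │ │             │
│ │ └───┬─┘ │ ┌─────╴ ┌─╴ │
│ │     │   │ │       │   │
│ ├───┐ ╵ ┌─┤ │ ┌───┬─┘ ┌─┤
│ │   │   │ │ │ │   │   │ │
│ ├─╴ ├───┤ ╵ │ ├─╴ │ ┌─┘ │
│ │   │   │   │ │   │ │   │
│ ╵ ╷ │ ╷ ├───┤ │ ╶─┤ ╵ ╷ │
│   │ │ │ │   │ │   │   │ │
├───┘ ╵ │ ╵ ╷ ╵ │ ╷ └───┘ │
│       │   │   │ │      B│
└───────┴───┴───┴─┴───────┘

Counting the maze dimensions:
Rows (vertical): 15
Columns (horizontal): 13
Dimensions: 15 × 13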